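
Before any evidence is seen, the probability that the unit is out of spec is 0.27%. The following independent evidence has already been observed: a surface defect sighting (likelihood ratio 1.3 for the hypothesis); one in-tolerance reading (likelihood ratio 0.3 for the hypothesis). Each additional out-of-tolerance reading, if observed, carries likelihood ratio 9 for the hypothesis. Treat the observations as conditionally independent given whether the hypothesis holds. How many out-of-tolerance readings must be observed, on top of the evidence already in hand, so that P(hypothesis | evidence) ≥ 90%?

5

Prior odds = 0.0027/0.9973 = 27/9973.
Combined Bayes factor of the evidence already in hand = 1.3 × 0.3 = 0.39.
Odds after that evidence = (27/9973) × 0.39 = 1053/997300.
Target odds = 0.9/0.1 = 9.
Need 9ⁿ ≥ 9 ÷ (1053/997300) = 997300/117.
9⁴ = 6561 falls short of 997300/117 but 9⁵ = 59049 reaches it, so n = 5.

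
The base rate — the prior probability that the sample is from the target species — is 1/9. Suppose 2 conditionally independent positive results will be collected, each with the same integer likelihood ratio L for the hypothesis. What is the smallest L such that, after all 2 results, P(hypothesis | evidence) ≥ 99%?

29

Prior odds = (1/9)/(8/9) = 0.125.
Target odds = 0.99/0.01 = 99.
Need L² ≥ 99 ÷ 0.125 = 792.
28² = 784 < 792 ≤ 841 = 29², so L = 29.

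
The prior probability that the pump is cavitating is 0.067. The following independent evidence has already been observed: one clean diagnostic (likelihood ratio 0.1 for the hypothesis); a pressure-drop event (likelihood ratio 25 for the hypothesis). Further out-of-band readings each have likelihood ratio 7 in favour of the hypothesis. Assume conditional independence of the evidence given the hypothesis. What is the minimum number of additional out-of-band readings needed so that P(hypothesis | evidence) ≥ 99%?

Prior odds = 0.067/0.933 = 67/933.
Combined Bayes factor of the evidence already in hand = 0.1 × 25 = 2.5.
Odds after that evidence = (67/933) × 2.5 = 335/1866.
Target odds = 0.99/0.01 = 99.
Need 7ⁿ ≥ 99 ÷ (335/1866) = 184734/335.
7³ = 343 falls short of 184734/335 but 7⁴ = 2401 reaches it, so n = 4.

4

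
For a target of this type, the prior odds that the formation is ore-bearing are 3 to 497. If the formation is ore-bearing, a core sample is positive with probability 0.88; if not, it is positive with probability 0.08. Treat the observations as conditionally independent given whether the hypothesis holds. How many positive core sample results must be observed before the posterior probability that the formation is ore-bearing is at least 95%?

4

Prior odds = 3/497.
Likelihood ratio of a positive = 0.88/0.08 = 11.
Target odds: 0.95 ÷ 0.05 = 19.
Need (3/497) × 11ⁿ ≥ 19, i.e. 11ⁿ ≥ 9443/3.
11³ = 1331 falls short of 9443/3 but 11⁴ = 14641 reaches it, so n = 4.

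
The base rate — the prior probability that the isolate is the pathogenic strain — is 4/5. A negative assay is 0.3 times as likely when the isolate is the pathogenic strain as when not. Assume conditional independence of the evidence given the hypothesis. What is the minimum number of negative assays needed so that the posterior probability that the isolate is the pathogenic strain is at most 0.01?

Prior odds = 0.8/0.2 = 4.
Likelihood ratio per negative assay = 0.3.
Target odds: 0.01 ÷ 0.99 = 1/99.
Require 0.3ⁿ ≤ 1/99 ÷ 4 = 1/396.
0.3⁴ = 0.0081 is still above 1/396 but 0.3⁵ = 243/100000 is at or below it, so n = 5.

5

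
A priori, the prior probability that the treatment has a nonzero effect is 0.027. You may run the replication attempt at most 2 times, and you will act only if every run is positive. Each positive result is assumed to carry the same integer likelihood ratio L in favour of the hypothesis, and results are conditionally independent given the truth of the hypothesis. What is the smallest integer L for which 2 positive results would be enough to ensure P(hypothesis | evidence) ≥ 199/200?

85

Prior odds = 0.027/0.973 = 27/973.
Target odds = 0.995/0.005 = 199.
Need L² ≥ 199 ÷ (27/973) = 193627/27.
84² = 7056 < 193627/27 ≤ 7225 = 85², so L = 85.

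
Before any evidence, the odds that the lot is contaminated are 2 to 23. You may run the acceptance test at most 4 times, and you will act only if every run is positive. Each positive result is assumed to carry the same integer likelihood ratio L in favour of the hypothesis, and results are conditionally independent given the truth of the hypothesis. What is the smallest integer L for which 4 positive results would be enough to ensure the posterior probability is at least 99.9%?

11

Prior odds = 2/23.
Target odds = 0.999/0.001 = 999.
Need L⁴ ≥ 999 ÷ (2/23) = 11488.5.
10⁴ = 10000 < 11488.5 ≤ 14641 = 11⁴, so L = 11.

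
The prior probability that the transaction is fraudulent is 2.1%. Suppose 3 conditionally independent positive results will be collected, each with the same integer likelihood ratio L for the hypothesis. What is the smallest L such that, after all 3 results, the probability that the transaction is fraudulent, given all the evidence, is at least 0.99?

Prior odds = 0.021/0.979 = 21/979.
Target odds = 0.99/0.01 = 99.
Need L³ ≥ 99 ÷ (21/979) = 32307/7.
16³ = 4096 < 32307/7 ≤ 4913 = 17³, so L = 17.

17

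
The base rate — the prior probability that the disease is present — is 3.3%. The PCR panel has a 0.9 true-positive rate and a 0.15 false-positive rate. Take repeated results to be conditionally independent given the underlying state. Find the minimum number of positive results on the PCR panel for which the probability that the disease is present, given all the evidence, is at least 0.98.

Prior odds: 0.033 ÷ 0.967 = 33/967.
Likelihood ratio of a positive result = 0.9/0.15 = 6.
Target posterior odds = 0.98/0.02 = 49.
Require 6ⁿ ≥ 49 ÷ (33/967) = 47383/33.
6⁴ = 1296 falls short of 47383/33 but 6⁵ = 7776 reaches it, so n = 5.

5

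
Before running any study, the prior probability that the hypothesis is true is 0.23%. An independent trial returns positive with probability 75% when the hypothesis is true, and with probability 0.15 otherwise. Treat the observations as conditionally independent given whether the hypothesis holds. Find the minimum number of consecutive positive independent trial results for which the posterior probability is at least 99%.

Prior odds: 0.0023 ÷ 0.9977 = 23/9977.
Likelihood ratio of a positive result = 0.75/0.15 = 5.
Target posterior odds = 0.99/0.01 = 99.
Require 5ⁿ ≥ 99 ÷ (23/9977) = 987723/23.
5⁶ = 15625 falls short of 987723/23 but 5⁷ = 78125 reaches it, so n = 7.

7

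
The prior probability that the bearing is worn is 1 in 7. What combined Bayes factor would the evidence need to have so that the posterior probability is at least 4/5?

Prior odds = (1/7)/(6/7) = 1/6.
Target odds = 0.8/0.2 = 4.
Required Bayes factor = 4 ÷ (1/6) = 24.

24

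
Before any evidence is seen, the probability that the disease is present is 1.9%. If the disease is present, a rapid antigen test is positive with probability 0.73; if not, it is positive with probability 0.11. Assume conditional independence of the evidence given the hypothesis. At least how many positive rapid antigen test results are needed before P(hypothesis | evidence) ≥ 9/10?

Prior odds = 0.019/0.981 = 19/981.
Likelihood ratio of a positive = 0.73/0.11 = 73/11.
Target odds: 0.9 ÷ 0.1 = 9.
Require (73/11)ⁿ ≥ 9 ÷ (19/981) = 8829/19.
(73/11)³ = 389017/1331 falls short of 8829/19 but (73/11)⁴ = 28398241/14641 reaches it, so n = 4.

4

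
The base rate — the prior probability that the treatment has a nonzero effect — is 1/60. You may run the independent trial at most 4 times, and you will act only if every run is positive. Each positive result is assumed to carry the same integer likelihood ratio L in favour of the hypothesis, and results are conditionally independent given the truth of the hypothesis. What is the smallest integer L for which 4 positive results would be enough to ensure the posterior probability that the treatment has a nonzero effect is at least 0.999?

16

Prior odds = (1/60)/(59/60) = 1/59.
Target odds = 0.999/0.001 = 999.
Need L⁴ ≥ 999 ÷ (1/59) = 58941.
15⁴ = 50625 < 58941 ≤ 65536 = 16⁴, so L = 16.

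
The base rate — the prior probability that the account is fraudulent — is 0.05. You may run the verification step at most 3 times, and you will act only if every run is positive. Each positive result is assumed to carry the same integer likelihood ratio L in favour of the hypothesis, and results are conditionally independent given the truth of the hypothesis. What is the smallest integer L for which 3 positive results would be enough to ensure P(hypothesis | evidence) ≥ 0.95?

Prior odds = 0.05/0.95 = 1/19.
Target odds = 0.95/0.05 = 19.
Need L³ ≥ 19 ÷ (1/19) = 361.
7³ = 343 < 361 ≤ 512 = 8³, so L = 8.

8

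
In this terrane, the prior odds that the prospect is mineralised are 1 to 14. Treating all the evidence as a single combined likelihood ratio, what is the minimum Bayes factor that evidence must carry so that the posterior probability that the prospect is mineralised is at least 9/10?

Prior odds = 1/14.
Target odds = 0.9/0.1 = 9.
Required Bayes factor = 9 ÷ (1/14) = 126.

126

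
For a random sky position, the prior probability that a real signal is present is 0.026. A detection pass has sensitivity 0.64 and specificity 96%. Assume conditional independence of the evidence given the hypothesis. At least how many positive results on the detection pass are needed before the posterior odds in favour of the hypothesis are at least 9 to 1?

Prior odds = 0.026/0.974 = 13/487.
False-positive rate = 1 − 0.96 = 0.04; likelihood ratio of a positive = 0.64/0.04 = 16.
Target odds = 9.
Require 16ⁿ ≥ 9 ÷ (13/487) = 4383/13.
16² = 256 falls short of 4383/13 but 16³ = 4096 reaches it, so n = 3.

3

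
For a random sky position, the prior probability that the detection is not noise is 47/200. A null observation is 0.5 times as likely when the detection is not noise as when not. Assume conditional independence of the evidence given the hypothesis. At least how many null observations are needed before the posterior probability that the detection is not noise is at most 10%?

Prior odds = 0.235/0.765 = 47/153.
Likelihood ratio per null observation = 0.5.
Target posterior odds = 0.1/0.9 = 1/9.
Require 0.5ⁿ ≤ 1/9 ÷ (47/153) = 17/47.
0.5¹ = 0.5 is still above 17/47 but 0.5² = 0.25 is at or below it, so n = 2.

2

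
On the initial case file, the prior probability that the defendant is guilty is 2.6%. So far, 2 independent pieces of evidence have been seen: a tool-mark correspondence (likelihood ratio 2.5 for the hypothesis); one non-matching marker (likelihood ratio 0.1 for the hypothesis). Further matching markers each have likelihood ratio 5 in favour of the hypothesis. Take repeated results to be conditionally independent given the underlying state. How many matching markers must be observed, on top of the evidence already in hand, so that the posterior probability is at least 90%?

5

Prior odds = 0.026/0.974 = 13/487.
Combined Bayes factor of the evidence already in hand = 2.5 × 0.1 = 0.25.
Odds after that evidence = (13/487) × 0.25 = 13/1948.
Target odds = 0.9/0.1 = 9.
Need 5ⁿ ≥ 9 ÷ (13/1948) = 17532/13.
5⁴ = 625 falls short of 17532/13 but 5⁵ = 3125 reaches it, so n = 5.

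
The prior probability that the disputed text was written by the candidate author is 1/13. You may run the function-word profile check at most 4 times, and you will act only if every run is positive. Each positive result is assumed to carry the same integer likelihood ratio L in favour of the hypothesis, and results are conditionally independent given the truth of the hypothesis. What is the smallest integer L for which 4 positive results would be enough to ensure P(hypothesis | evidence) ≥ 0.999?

Prior odds = (1/13)/(12/13) = 1/12.
Target odds = 0.999/0.001 = 999.
Need L⁴ ≥ 999 ÷ (1/12) = 11988.
10⁴ = 10000 < 11988 ≤ 14641 = 11⁴, so L = 11.

11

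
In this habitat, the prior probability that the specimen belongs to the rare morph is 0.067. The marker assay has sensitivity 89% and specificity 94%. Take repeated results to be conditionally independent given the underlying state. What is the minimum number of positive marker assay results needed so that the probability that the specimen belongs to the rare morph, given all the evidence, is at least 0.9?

2

Prior odds: 0.067 ÷ 0.933 = 67/933.
False-positive rate = 1 − 0.94 = 0.06; likelihood ratio of a positive = 0.89/0.06 = 89/6.
Target posterior odds = 0.9/0.1 = 9.
Require (89/6)ⁿ ≥ 9 ÷ (67/933) = 8397/67.
(89/6)¹ = 89/6 falls short of 8397/67 but (89/6)² = 7921/36 reaches it, so n = 2.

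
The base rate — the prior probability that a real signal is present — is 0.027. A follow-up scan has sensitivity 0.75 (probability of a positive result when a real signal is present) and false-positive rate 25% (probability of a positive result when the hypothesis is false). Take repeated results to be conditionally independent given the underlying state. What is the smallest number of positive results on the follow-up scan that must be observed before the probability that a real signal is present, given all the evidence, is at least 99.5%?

9

Prior odds: 0.027 ÷ 0.973 = 27/973.
Likelihood ratio of a positive result = 0.75/0.25 = 3.
Target odds: 0.995 ÷ 0.005 = 199.
Need (27/973) × 3ⁿ ≥ 199, i.e. 3ⁿ ≥ 193627/27.
3⁸ = 6561 falls short of 193627/27 but 3⁹ = 19683 reaches it, so n = 9.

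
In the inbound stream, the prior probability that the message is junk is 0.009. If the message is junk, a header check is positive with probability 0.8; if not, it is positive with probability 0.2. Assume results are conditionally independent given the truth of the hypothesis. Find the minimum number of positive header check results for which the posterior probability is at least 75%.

5

Prior odds = 0.009/0.991 = 9/991.
Likelihood ratio of a positive = 0.8/0.2 = 4.
Target odds: 0.75 ÷ 0.25 = 3.
Require 4ⁿ ≥ 3 ÷ (9/991) = 991/3.
4⁴ = 256 falls short of 991/3 but 4⁵ = 1024 reaches it, so n = 5.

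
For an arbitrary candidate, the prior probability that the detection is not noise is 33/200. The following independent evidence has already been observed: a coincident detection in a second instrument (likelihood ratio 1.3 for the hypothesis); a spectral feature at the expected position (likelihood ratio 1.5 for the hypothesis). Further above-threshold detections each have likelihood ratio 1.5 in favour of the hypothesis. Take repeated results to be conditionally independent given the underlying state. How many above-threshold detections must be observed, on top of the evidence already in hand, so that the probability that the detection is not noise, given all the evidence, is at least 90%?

Prior odds = 0.165/0.835 = 33/167.
Combined Bayes factor of the evidence already in hand = 1.3 × 1.5 = 1.95.
Odds after that evidence = (33/167) × 1.95 = 1287/3340.
Target odds = 0.9/0.1 = 9.
Need 1.5ⁿ ≥ 9 ÷ (1287/3340) = 3340/143.
1.5⁷ = 17.0859375 falls short of 3340/143 but 1.5⁸ = 25.62890625 reaches it, so n = 8.

8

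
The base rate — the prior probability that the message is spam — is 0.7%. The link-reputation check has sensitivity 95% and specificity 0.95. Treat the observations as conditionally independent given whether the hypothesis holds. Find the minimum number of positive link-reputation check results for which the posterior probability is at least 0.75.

3

Prior odds = 0.007/0.993 = 7/993.
False-positive rate = 1 − 0.95 = 0.05; likelihood ratio of a positive = 0.95/0.05 = 19.
Target odds: 0.75 ÷ 0.25 = 3.
Require 19ⁿ ≥ 3 ÷ (7/993) = 2979/7.
19² = 361 falls short of 2979/7 but 19³ = 6859 reaches it, so n = 3.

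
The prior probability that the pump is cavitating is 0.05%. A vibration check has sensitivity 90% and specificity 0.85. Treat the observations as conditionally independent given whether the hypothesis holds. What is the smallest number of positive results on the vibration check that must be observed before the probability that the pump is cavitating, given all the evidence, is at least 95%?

6

Prior odds: 0.0005 ÷ 0.9995 = 1/1999.
False-positive rate = 1 − 0.85 = 0.15; likelihood ratio of a positive = 0.9/0.15 = 6.
Target odds: 0.95 ÷ 0.05 = 19.
Require 6ⁿ ≥ 19 ÷ (1/1999) = 37981.
6⁵ = 7776 falls short of 37981 but 6⁶ = 46656 reaches it, so n = 6.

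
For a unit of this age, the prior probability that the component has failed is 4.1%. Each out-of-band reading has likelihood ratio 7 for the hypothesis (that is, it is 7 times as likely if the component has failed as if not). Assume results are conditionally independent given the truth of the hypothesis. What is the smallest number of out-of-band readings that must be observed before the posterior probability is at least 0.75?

Prior odds: 0.041 ÷ 0.959 = 41/959.
Likelihood ratio per out-of-band reading = 7.
Target posterior odds = 0.75/0.25 = 3.
Require 7ⁿ ≥ 3 ÷ (41/959) = 2877/41.
7² = 49 falls short of 2877/41 but 7³ = 343 reaches it, so n = 3.

3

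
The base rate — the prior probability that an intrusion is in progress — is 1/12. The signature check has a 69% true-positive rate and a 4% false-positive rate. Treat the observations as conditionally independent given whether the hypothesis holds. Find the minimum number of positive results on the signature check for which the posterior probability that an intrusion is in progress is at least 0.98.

Prior odds: (1/12) ÷ (11/12) = 1/11.
Likelihood ratio of a positive result = 0.69/0.04 = 17.25.
Target posterior odds = 0.98/0.02 = 49.
Need (1/11) × 17.25ⁿ ≥ 49, i.e. 17.25ⁿ ≥ 539.
17.25² = 297.5625 falls short of 539 but 17.25³ = 5132.953125 reaches it, so n = 3.

3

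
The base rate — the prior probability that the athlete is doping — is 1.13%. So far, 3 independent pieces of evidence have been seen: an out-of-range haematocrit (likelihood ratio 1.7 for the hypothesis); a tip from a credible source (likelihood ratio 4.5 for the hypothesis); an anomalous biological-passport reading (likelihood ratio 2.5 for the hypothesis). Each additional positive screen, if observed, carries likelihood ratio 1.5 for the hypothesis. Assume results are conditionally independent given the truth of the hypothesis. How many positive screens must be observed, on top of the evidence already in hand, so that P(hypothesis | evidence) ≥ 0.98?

14

Prior odds = 0.0113/0.9887 = 113/9887.
Combined Bayes factor of the evidence already in hand = 1.7 × 4.5 × 2.5 = 19.125.
Odds after that evidence = (113/9887) × 19.125 = 17289/79096.
Target odds = 0.98/0.02 = 49.
Need 1.5ⁿ ≥ 49 ÷ (17289/79096) = 3875704/17289.
1.5¹³ = 1594323/8192 falls short of 3875704/17289 but 1.5¹⁴ = 4782969/16384 reaches it, so n = 14.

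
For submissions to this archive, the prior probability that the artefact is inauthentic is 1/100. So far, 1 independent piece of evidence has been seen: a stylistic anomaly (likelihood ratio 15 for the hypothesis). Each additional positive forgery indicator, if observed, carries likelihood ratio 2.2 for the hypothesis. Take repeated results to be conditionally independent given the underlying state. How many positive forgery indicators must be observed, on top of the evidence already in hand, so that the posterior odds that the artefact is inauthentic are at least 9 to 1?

6

Prior odds = 0.01/0.99 = 1/99.
Bayes factor of the evidence already in hand = 15.
Odds after that evidence = (1/99) × 15 = 5/33.
Target odds = 9.
Need 2.2ⁿ ≥ 9 ÷ (5/33) = 59.4.
2.2⁵ = 51.53632 falls short of 59.4 but 2.2⁶ = 1771561/15625 reaches it, so n = 6.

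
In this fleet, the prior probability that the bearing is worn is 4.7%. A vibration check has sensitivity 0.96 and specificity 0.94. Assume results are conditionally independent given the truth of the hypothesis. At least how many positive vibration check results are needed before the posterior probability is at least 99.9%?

Prior odds: 0.047 ÷ 0.953 = 47/953.
False-positive rate = 1 − 0.94 = 0.06; likelihood ratio of a positive = 0.96/0.06 = 16.
Target odds: 0.999 ÷ 0.001 = 999.
Require 16ⁿ ≥ 999 ÷ (47/953) = 952047/47.
16³ = 4096 falls short of 952047/47 but 16⁴ = 65536 reaches it, so n = 4.

4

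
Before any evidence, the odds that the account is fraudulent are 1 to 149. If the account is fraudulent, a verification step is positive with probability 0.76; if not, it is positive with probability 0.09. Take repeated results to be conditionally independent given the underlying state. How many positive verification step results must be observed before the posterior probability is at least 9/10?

4

Prior odds = 1/149.
Likelihood ratio of a positive = 0.76/0.09 = 76/9.
Target odds: 0.9 ÷ 0.1 = 9.
Require (76/9)ⁿ ≥ 9 ÷ (1/149) = 1341.
(76/9)³ = 438976/729 falls short of 1341 but (76/9)⁴ = 33362176/6561 reaches it, so n = 4.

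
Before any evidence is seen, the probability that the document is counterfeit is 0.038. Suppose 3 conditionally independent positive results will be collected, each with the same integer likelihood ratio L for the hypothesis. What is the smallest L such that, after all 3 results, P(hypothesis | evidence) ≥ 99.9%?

30

Prior odds = 0.038/0.962 = 19/481.
Target odds = 0.999/0.001 = 999.
Need L³ ≥ 999 ÷ (19/481) = 480519/19.
29³ = 24389 < 480519/19 ≤ 27000 = 30³, so L = 30.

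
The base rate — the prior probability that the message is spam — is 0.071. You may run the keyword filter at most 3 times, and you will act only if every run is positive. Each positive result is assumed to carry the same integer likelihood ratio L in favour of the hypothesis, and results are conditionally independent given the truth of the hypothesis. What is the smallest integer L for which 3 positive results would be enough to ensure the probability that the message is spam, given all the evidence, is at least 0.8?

Prior odds = 0.071/0.929 = 71/929.
Target odds = 0.8/0.2 = 4.
Need L³ ≥ 4 ÷ (71/929) = 3716/71.
3³ = 27 < 3716/71 ≤ 64 = 4³, so L = 4.

4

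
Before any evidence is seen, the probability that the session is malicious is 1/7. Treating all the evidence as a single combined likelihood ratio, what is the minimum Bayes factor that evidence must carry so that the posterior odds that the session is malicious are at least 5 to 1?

30

Prior odds = (1/7)/(6/7) = 1/6.
Target odds = 5.
Required Bayes factor = 5 ÷ (1/6) = 30.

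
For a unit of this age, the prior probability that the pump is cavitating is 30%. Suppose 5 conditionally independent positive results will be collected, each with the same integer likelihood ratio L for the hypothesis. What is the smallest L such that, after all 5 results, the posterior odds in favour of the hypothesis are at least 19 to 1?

Prior odds = 0.3/0.7 = 3/7.
Target odds = 19.
Need L⁵ ≥ 19 ÷ (3/7) = 133/3.
2⁵ = 32 < 133/3 ≤ 243 = 3⁵, so L = 3.

3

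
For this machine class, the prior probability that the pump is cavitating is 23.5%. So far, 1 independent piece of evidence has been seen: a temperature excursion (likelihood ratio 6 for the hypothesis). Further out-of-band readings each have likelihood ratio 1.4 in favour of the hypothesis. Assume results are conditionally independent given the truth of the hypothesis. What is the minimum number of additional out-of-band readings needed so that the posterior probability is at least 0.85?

Prior odds = 0.235/0.765 = 47/153.
Bayes factor of the evidence already in hand = 6.
Odds after that evidence = (47/153) × 6 = 94/51.
Target odds = 0.85/0.15 = 17/3.
Need 1.4ⁿ ≥ 17/3 ÷ (94/51) = 289/94.
1.4³ = 2.744 falls short of 289/94 but 1.4⁴ = 3.8416 reaches it, so n = 4.

4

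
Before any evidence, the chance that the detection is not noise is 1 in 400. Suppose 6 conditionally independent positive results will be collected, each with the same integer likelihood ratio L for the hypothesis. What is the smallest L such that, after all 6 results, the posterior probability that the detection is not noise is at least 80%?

Prior odds = 0.0025/0.9975 = 1/399.
Target odds = 0.8/0.2 = 4.
Need L⁶ ≥ 4 ÷ (1/399) = 1596.
3⁶ = 729 < 1596 ≤ 4096 = 4⁶, so L = 4.

4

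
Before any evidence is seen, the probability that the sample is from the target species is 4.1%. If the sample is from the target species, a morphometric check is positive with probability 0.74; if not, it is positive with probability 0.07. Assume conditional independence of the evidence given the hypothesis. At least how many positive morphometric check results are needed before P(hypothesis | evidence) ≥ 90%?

3

Prior odds: 0.041 ÷ 0.959 = 41/959.
Likelihood ratio of a positive = 0.74/0.07 = 74/7.
Target odds: 0.9 ÷ 0.1 = 9.
Require (74/7)ⁿ ≥ 9 ÷ (41/959) = 8631/41.
(74/7)² = 5476/49 falls short of 8631/41 but (74/7)³ = 405224/343 reaches it, so n = 3.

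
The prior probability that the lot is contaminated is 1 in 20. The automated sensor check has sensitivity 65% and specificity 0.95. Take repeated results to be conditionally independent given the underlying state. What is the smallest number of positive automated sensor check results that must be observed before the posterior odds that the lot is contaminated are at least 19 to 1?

3

Prior odds: 0.05 ÷ 0.95 = 1/19.
False-positive rate = 1 − 0.95 = 0.05; likelihood ratio of a positive = 0.65/0.05 = 13.
Target odds = 19.
Require 13ⁿ ≥ 19 ÷ (1/19) = 361.
13² = 169 falls short of 361 but 13³ = 2197 reaches it, so n = 3.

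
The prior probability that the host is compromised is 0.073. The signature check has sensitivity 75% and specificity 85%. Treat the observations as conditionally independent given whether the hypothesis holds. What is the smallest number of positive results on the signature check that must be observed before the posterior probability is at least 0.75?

Prior odds = 0.073/0.927 = 73/927.
False-positive rate = 1 − 0.85 = 0.15; likelihood ratio of a positive = 0.75/0.15 = 5.
Target odds: 0.75 ÷ 0.25 = 3.
Need (73/927) × 5ⁿ ≥ 3, i.e. 5ⁿ ≥ 2781/73.
5² = 25 falls short of 2781/73 but 5³ = 125 reaches it, so n = 3.

3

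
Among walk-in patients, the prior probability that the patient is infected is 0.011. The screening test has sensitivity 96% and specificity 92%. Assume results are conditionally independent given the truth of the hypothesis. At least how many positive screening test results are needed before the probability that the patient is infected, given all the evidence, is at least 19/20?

Prior odds = 0.011/0.989 = 11/989.
False-positive rate = 1 − 0.92 = 0.08; likelihood ratio of a positive = 0.96/0.08 = 12.
Target posterior odds = 0.95/0.05 = 19.
Require 12ⁿ ≥ 19 ÷ (11/989) = 18791/11.
12² = 144 falls short of 18791/11 but 12³ = 1728 reaches it, so n = 3.

3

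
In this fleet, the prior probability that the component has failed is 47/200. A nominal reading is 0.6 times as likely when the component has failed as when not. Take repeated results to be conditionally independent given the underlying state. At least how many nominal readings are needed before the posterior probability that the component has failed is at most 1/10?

Prior odds = 0.235/0.765 = 47/153.
Likelihood ratio per nominal reading = 0.6.
Target odds: 0.1 ÷ 0.9 = 1/9.
Require 0.6ⁿ ≤ 1/9 ÷ (47/153) = 17/47.
0.6¹ = 0.6 is still above 17/47 but 0.6² = 0.36 is at or below it, so n = 2.

2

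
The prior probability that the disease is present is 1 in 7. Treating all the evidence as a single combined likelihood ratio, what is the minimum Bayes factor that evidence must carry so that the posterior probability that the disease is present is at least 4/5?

Prior odds = (1/7)/(6/7) = 1/6.
Target odds = 0.8/0.2 = 4.
Required Bayes factor = 4 ÷ (1/6) = 24.

24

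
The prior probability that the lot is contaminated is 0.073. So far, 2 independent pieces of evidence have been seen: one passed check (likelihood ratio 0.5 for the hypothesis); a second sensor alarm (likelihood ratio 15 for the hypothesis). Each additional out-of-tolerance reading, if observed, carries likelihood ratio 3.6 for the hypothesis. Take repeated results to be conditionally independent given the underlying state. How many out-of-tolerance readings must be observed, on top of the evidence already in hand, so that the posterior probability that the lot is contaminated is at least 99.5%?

Prior odds = 0.073/0.927 = 73/927.
Combined Bayes factor of the evidence already in hand = 0.5 × 15 = 7.5.
Odds after that evidence = (73/927) × 7.5 = 365/618.
Target odds = 0.995/0.005 = 199.
Need 3.6ⁿ ≥ 199 ÷ (365/618) = 122982/365.
3.6⁴ = 167.9616 falls short of 122982/365 but 3.6⁵ = 604.66176 reaches it, so n = 5.

5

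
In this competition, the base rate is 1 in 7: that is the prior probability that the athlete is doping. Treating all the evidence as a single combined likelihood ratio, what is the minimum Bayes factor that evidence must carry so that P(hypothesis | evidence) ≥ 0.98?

Prior odds = (1/7)/(6/7) = 1/6.
Target odds = 0.98/0.02 = 49.
Required Bayes factor = 49 ÷ (1/6) = 294.

294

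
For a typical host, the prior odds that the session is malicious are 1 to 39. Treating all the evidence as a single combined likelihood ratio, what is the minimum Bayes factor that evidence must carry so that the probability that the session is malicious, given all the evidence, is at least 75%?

117

Prior odds = 1/39.
Target odds = 0.75/0.25 = 3.
Required Bayes factor = 3 ÷ (1/39) = 117.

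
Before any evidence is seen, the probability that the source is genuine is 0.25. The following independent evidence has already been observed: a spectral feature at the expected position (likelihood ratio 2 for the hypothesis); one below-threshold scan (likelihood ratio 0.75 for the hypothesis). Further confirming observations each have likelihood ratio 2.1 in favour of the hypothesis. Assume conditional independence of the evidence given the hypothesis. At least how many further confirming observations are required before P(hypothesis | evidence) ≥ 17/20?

Prior odds = 0.25/0.75 = 1/3.
Combined Bayes factor of the evidence already in hand = 2 × 0.75 = 1.5.
Odds after that evidence = (1/3) × 1.5 = 0.5.
Target odds = 0.85/0.15 = 17/3.
Need 2.1ⁿ ≥ 17/3 ÷ 0.5 = 34/3.
2.1³ = 9.261 falls short of 34/3 but 2.1⁴ = 19.4481 reaches it, so n = 4.

4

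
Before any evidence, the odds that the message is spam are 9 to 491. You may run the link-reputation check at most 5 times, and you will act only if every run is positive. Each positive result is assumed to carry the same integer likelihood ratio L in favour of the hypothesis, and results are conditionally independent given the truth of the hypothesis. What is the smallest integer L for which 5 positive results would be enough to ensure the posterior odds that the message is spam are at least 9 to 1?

Prior odds = 9/491.
Target odds = 9.
Need L⁵ ≥ 9 ÷ (9/491) = 491.
3⁵ = 243 < 491 ≤ 1024 = 4⁵, so L = 4.

4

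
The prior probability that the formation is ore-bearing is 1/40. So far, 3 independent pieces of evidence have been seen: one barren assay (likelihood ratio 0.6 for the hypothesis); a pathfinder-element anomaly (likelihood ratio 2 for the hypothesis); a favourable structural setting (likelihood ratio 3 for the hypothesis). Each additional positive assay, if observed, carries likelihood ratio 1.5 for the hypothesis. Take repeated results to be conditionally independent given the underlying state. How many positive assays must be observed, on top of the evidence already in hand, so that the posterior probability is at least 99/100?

Prior odds = 0.025/0.975 = 1/39.
Combined Bayes factor of the evidence already in hand = 0.6 × 2 × 3 = 3.6.
Odds after that evidence = (1/39) × 3.6 = 6/65.
Target odds = 0.99/0.01 = 99.
Need 1.5ⁿ ≥ 99 ÷ (6/65) = 1072.5.
1.5¹⁷ = 129140163/131072 falls short of 1072.5 but 1.5¹⁸ = 387420489/262144 reaches it, so n = 18.

18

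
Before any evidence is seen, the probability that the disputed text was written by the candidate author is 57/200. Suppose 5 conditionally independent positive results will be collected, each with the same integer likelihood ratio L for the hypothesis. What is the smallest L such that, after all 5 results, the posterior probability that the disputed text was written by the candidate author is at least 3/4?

2

Prior odds = 0.285/0.715 = 57/143.
Target odds = 0.75/0.25 = 3.
Need L⁵ ≥ 3 ÷ (57/143) = 143/19.
1⁵ = 1 < 143/19 ≤ 32 = 2⁵, so L = 2.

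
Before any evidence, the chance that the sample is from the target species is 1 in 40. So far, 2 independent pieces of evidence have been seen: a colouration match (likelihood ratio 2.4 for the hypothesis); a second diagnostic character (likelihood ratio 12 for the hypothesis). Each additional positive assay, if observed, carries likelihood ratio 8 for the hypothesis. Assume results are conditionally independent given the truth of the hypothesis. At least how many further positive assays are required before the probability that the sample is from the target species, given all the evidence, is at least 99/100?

Prior odds = 0.025/0.975 = 1/39.
Combined Bayes factor of the evidence already in hand = 2.4 × 12 = 28.8.
Odds after that evidence = (1/39) × 28.8 = 48/65.
Target odds = 0.99/0.01 = 99.
Need 8ⁿ ≥ 99 ÷ (48/65) = 134.0625.
8² = 64 falls short of 134.0625 but 8³ = 512 reaches it, so n = 3.

3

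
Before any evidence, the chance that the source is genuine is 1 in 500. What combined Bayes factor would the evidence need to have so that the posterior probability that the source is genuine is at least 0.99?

Prior odds = 0.002/0.998 = 1/499.
Target odds = 0.99/0.01 = 99.
Required Bayes factor = 99 ÷ (1/499) = 49401.

49401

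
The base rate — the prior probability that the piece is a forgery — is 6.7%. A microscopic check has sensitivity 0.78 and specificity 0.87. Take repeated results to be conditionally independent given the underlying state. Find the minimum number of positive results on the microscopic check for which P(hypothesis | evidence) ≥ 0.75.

Prior odds = 0.067/0.933 = 67/933.
False-positive rate = 1 − 0.87 = 0.13; likelihood ratio of a positive = 0.78/0.13 = 6.
Target odds: 0.75 ÷ 0.25 = 3.
Require 6ⁿ ≥ 3 ÷ (67/933) = 2799/67.
6² = 36 falls short of 2799/67 but 6³ = 216 reaches it, so n = 3.

3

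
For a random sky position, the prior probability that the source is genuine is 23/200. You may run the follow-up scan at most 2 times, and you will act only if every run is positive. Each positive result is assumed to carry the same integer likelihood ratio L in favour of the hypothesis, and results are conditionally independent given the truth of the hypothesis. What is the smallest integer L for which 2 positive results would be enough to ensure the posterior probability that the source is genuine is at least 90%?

Prior odds = 0.115/0.885 = 23/177.
Target odds = 0.9/0.1 = 9.
Need L² ≥ 9 ÷ (23/177) = 1593/23.
8² = 64 < 1593/23 ≤ 81 = 9², so L = 9.

9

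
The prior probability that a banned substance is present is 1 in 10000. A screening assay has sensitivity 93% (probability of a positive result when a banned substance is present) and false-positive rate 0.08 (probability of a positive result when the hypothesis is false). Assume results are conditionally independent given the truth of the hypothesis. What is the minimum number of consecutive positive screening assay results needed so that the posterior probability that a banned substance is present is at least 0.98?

6

Prior odds: 0.0001 ÷ 0.9999 = 1/9999.
Likelihood ratio of a positive result = 0.93/0.08 = 11.625.
Target posterior odds = 0.98/0.02 = 49.
Require 11.625ⁿ ≥ 49 ÷ (1/9999) = 489951.
11.625⁵ ≈212307 falls short of 489951 but 11.625⁶ ≈2.46807e+06 reaches it, so n = 6.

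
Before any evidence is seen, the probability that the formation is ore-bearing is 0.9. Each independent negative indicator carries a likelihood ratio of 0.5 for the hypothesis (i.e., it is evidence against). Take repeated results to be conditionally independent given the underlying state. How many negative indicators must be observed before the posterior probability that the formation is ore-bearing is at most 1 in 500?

13

Prior odds: 0.9 ÷ 0.1 = 9.
Likelihood ratio per negative indicator = 0.5.
Target odds: 0.002 ÷ 0.998 = 1/499.
Require 0.5ⁿ ≤ 1/499 ÷ 9 = 1/4491.
0.5¹² = 1/4096 is still above 1/4491 but 0.5¹³ = 1/8192 is at or below it, so n = 13.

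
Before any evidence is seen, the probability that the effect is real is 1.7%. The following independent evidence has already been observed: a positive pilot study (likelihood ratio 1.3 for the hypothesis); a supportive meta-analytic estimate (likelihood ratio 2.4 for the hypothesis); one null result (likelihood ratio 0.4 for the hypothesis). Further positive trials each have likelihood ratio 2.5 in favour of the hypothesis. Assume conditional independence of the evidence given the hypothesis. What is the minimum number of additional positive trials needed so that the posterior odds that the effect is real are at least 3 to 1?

6

Prior odds = 0.017/0.983 = 17/983.
Combined Bayes factor of the evidence already in hand = 1.3 × 2.4 × 0.4 = 1.248.
Odds after that evidence = (17/983) × 1.248 = 2652/122875.
Target odds = 3.
Need 2.5ⁿ ≥ 3 ÷ (2652/122875) = 122875/884.
2.5⁵ = 97.65625 falls short of 122875/884 but 2.5⁶ = 244.140625 reaches it, so n = 6.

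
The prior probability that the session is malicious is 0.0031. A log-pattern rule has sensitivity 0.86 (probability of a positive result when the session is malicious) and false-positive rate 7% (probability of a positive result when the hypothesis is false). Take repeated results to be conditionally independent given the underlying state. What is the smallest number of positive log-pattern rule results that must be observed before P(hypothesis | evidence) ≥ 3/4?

3

Prior odds: 0.0031 ÷ 0.9969 = 31/9969.
Likelihood ratio of a positive result = 0.86/0.07 = 86/7.
Target posterior odds = 0.75/0.25 = 3.
Need (31/9969) × (86/7)ⁿ ≥ 3, i.e. (86/7)ⁿ ≥ 29907/31.
(86/7)² = 7396/49 falls short of 29907/31 but (86/7)³ = 636056/343 reaches it, so n = 3.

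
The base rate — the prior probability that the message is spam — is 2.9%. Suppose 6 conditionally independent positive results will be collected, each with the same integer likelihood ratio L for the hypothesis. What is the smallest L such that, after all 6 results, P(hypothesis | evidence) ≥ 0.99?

4

Prior odds = 0.029/0.971 = 29/971.
Target odds = 0.99/0.01 = 99.
Need L⁶ ≥ 99 ÷ (29/971) = 96129/29.
3⁶ = 729 < 96129/29 ≤ 4096 = 4⁶, so L = 4.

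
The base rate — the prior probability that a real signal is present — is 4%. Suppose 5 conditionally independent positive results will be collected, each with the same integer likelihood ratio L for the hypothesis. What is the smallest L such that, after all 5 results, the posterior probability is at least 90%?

3

Prior odds = 0.04/0.96 = 1/24.
Target odds = 0.9/0.1 = 9.
Need L⁵ ≥ 9 ÷ (1/24) = 216.
2⁵ = 32 < 216 ≤ 243 = 3⁵, so L = 3.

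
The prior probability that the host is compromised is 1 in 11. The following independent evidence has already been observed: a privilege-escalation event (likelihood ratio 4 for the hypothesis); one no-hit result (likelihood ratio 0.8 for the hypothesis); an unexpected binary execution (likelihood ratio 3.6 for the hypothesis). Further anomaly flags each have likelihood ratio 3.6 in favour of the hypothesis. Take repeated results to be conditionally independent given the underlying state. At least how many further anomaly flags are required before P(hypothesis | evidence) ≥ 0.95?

3

Prior odds = (1/11)/(10/11) = 0.1.
Combined Bayes factor of the evidence already in hand = 4 × 0.8 × 3.6 = 11.52.
Odds after that evidence = 0.1 × 11.52 = 1.152.
Target odds = 0.95/0.05 = 19.
Need 3.6ⁿ ≥ 19 ÷ 1.152 = 2375/144.
3.6² = 12.96 falls short of 2375/144 but 3.6³ = 46.656 reaches it, so n = 3.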